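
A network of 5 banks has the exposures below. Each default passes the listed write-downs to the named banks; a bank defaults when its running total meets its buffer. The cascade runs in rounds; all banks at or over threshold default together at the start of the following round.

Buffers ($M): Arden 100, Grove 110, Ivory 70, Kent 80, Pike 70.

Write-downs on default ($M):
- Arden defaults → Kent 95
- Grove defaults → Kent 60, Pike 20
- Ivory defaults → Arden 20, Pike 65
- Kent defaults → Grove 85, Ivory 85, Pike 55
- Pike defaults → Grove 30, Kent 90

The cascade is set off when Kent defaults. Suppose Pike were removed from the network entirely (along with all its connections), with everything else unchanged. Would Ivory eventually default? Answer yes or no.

With Pike removed:
Round 1 — Kent defaults (initial).
  Grove: +85 → 85 < 110
  Ivory: +85 → 85 ≥ 70
Round 2 — Ivory defaults.
  Arden: +20 → 20 < 100
No further defaults.

yes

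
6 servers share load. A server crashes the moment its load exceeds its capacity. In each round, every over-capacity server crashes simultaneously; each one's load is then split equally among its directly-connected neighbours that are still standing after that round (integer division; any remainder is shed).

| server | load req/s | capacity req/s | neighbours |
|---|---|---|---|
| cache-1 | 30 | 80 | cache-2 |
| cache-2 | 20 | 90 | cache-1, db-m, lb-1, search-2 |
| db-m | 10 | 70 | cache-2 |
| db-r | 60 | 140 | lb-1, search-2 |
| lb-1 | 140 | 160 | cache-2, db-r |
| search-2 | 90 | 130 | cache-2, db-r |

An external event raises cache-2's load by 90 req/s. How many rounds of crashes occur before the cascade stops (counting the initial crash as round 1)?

Round 1 — cache-2 at 110 > 90. cache-2 crashes.
  cache-2 sheds 110 req/s to cache-1, db-m, lb-1, search-2: 27 each (2 lost).
    cache-1: 30+27 = 57 ≤ 80
    db-m: 10+27 = 37 ≤ 70
    lb-1: 140+27 = 167 > 160
    search-2: 90+27 = 117 ≤ 130
Round 2 — lb-1 crashes.
  lb-1 sheds 167 req/s to db-r: 167 each.
    db-r: 60+167 = 227 > 140
Round 3 — db-r crashes.
  db-r sheds 227 req/s to search-2: 227 each.
    search-2: 117+227 = 344 > 130
Round 4 — search-2 crashes.
  search-2 sheds 344 req/s: no online neighbours, lost.
No further crashes.

4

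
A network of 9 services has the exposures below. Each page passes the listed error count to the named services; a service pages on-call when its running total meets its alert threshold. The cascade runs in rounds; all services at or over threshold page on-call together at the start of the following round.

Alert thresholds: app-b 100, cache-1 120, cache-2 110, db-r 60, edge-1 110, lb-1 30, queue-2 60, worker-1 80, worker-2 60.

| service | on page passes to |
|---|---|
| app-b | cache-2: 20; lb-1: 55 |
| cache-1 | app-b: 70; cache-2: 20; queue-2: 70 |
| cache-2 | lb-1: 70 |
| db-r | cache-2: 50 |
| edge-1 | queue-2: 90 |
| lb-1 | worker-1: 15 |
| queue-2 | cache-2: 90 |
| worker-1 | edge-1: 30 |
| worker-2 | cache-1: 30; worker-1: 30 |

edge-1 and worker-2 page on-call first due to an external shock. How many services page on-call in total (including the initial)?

Round 1 — edge-1, worker-2 page on-call (initial).
  cache-1: +30 → 30 < 120
  queue-2: +90 → 90 ≥ 60
  worker-1: +30 → 30 < 80
Round 2 — queue-2 pages on-call.
  cache-2: +90 → 90 < 110
No further pages.

3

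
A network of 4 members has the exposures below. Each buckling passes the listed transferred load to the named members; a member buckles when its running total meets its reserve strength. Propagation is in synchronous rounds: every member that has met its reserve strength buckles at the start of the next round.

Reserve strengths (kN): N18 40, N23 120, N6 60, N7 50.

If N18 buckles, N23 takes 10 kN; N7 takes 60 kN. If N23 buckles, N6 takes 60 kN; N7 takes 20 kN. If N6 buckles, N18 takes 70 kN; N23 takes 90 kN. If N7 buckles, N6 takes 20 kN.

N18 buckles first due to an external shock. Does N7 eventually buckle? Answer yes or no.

yes

Round 1 — N18 buckles (initial).
  N23: +10 → 10 < 120
  N7: +60 → 60 ≥ 50
Round 2 — N7 buckles.
  N6: +20 → 20 < 60
No further bucklings.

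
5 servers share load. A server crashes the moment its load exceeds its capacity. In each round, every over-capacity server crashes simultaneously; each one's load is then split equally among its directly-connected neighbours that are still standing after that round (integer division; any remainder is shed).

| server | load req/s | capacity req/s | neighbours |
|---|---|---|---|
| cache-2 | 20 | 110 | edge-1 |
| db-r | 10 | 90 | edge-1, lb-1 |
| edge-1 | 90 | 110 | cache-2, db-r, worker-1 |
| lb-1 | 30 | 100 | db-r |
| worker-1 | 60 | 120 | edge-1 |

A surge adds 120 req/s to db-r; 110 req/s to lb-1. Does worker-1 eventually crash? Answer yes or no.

Round 1 — db-r at 130 > 90; lb-1 at 140 > 100. db-r, lb-1 crash.
  db-r sheds 130 req/s to edge-1: 130 each.
    edge-1: 90+130 = 220 > 110
  lb-1 sheds 140 req/s: no online neighbours, lost.
Round 2 — edge-1 crashes.
  edge-1 sheds 220 req/s to cache-2, worker-1: 110 each.
    cache-2: 20+110 = 130 > 110
    worker-1: 60+110 = 170 > 120
Round 3 — cache-2, worker-1 crash.
  cache-2 sheds 130 req/s: no online neighbours, lost.
  worker-1 sheds 170 req/s: no online neighbours, lost.
No further crashes.

yes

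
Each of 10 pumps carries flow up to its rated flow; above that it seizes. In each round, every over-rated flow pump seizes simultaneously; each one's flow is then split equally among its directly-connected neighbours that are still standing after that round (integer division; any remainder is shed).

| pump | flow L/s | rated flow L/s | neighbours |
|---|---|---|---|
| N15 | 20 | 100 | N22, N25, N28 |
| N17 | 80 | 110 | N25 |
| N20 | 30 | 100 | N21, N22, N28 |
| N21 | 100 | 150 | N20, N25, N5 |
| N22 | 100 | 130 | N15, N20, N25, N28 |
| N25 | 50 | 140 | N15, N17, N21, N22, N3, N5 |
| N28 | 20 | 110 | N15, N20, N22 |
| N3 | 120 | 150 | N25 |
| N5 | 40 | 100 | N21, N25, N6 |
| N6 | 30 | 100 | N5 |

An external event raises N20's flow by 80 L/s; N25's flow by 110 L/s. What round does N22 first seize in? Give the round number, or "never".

Round 1 — N20 at 110 > 100; N25 at 160 > 140. N20, N25 seize.
  N20 sheds 110 L/s to N21, N22, N28: 36 each (2 lost).
    N21: 100+36 = 136 ≤ 150
    N22: 100+36 = 136 > 130
    N28: 20+36 = 56 ≤ 110
  N25 sheds 160 L/s to N15, N17, N21, N22, N3, N5: 26 each (4 lost).
    N15: 20+26 = 46 ≤ 100
    N17: 80+26 = 106 ≤ 110
    N21: 136+26 = 162 > 150
    N22: 136+26 = 162 > 130
    N3: 120+26 = 146 ≤ 150
    N5: 40+26 = 66 ≤ 100
Round 2 — N21, N22 seize.
  N21 sheds 162 L/s to N5: 162 each.
    N5: 66+162 = 228 > 100
  N22 sheds 162 L/s to N15, N28: 81 each.
    N15: 46+81 = 127 > 100
    N28: 56+81 = 137 > 110
Round 3 — N15, N28, N5 seize.
  N15 sheds 127 L/s: no online neighbours, lost.
  N28 sheds 137 L/s: no online neighbours, lost.
  N5 sheds 228 L/s to N6: 228 each.
    N6: 30+228 = 258 > 100
Round 4 — N6 seizes.
  N6 sheds 258 L/s: no online neighbours, lost.
No further seizures.

2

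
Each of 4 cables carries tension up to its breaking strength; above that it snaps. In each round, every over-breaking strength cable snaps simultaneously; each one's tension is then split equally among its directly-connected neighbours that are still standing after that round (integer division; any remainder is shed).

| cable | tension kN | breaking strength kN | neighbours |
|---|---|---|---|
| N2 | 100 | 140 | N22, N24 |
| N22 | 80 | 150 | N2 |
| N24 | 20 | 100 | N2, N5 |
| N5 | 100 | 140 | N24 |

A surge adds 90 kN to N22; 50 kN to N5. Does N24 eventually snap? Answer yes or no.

Round 1 — N22 at 170 > 150; N5 at 150 > 140. N22, N5 snap.
  N22 sheds 170 kN to N2: 170 each.
    N2: 100+170 = 270 > 140
  N5 sheds 150 kN to N24: 150 each.
    N24: 20+150 = 170 > 100
Round 2 — N2, N24 snap.
  N2 sheds 270 kN: no online neighbours, lost.
  N24 sheds 170 kN: no online neighbours, lost.
No further breaks.

yes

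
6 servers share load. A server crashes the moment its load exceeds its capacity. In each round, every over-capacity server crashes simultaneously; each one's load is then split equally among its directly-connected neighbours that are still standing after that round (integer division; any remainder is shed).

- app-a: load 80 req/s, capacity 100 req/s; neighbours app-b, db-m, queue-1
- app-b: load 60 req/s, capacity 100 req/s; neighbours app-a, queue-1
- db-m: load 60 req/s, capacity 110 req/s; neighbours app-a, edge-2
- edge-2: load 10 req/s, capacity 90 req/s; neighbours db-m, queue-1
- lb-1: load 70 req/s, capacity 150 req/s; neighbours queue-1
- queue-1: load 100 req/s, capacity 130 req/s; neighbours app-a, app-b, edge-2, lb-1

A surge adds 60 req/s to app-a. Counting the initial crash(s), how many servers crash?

Round 1 — app-a at 140 > 100. app-a crashes.
  app-a sheds 140 req/s to app-b, db-m, queue-1: 46 each (2 lost).
    app-b: 60+46 = 106 > 100
    db-m: 60+46 = 106 ≤ 110
    queue-1: 100+46 = 146 > 130
Round 2 — app-b, queue-1 crash.
  app-b sheds 106 req/s: no online neighbours, lost.
  queue-1 sheds 146 req/s to edge-2, lb-1: 73 each.
    edge-2: 10+73 = 83 ≤ 90
    lb-1: 70+73 = 143 ≤ 150
No further crashes.

3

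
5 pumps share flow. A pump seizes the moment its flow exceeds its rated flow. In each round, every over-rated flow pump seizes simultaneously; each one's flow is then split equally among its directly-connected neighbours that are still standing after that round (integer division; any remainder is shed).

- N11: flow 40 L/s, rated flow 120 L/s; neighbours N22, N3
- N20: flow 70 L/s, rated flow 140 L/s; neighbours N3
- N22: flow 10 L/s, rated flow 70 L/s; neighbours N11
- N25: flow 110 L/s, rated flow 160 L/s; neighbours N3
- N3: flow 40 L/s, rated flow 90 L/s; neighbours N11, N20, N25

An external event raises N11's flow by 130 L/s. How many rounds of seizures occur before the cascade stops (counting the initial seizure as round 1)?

Round 1 — N11 at 170 > 120. N11 seizes.
  N11 sheds 170 L/s to N22, N3: 85 each.
    N22: 10+85 = 95 > 70
    N3: 40+85 = 125 > 90
Round 2 — N22, N3 seize.
  N22 sheds 95 L/s: no online neighbours, lost.
  N3 sheds 125 L/s to N20, N25: 62 each (1 lost).
    N20: 70+62 = 132 ≤ 140
    N25: 110+62 = 172 > 160
Round 3 — N25 seizes.
  N25 sheds 172 L/s: no online neighbours, lost.
No further seizures.

3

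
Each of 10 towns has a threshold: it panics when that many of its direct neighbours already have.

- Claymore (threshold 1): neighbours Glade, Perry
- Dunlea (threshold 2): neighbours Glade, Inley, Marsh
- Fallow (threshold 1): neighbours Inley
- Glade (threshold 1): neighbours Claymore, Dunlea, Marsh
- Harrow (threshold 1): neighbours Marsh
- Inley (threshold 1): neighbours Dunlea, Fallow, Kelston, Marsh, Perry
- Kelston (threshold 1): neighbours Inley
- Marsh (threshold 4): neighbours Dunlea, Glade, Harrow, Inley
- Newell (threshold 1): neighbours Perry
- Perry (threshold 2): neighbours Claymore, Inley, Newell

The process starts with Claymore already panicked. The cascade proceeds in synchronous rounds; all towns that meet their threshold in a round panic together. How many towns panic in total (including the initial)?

Round 1 — Claymore panics (initial).
Round 2 — checking thresholds:
  Glade: 1 of 3 neighbours ≥ 1, panics.
  Perry: 1 of 3 neighbours < 2, below threshold.
Round 3 — no new panics; cascade stops.

2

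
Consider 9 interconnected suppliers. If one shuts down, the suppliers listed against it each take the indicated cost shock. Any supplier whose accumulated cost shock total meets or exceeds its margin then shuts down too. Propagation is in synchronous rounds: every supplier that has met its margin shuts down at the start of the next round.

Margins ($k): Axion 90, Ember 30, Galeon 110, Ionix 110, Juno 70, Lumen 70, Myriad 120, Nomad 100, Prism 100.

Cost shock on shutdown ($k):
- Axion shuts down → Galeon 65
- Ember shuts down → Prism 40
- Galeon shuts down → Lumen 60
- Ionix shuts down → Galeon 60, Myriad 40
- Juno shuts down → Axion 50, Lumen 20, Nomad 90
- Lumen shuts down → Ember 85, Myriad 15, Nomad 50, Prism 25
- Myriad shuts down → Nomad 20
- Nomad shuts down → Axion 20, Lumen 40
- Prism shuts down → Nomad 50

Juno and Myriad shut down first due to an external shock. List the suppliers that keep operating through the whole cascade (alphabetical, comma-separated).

Axion, Ember, Galeon, Ionix, Lumen, Prism

Round 1 — Juno, Myriad shut down (initial).
  Axion: +50 → 50 < 90
  Lumen: +20 → 20 < 70
  Nomad: +90+20 → 110 ≥ 100
Round 2 — Nomad shuts down.
  Axion: +20 → 70 < 90
  Lumen: +40 → 60 < 70
No further shutdowns.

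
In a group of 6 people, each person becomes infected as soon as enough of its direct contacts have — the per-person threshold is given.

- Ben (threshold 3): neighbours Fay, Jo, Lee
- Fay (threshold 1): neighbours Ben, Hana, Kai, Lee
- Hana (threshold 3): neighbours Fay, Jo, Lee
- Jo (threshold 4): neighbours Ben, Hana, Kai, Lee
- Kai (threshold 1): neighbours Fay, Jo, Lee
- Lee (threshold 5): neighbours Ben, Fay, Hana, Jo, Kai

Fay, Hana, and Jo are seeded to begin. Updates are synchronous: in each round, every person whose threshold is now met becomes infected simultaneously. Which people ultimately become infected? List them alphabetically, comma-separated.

Fay, Hana, Jo, Kai

Round 1 — Fay, Hana, Jo become infected (initial).
Round 2 — checking thresholds:
  Ben: 2 of 3 neighbours < 3, not yet.
  Kai: 2 of 3 neighbours ≥ 1, becomes infected.
  Lee: 3 of 5 neighbours < 5, not yet.
Round 3 — no new infections; cascade stops.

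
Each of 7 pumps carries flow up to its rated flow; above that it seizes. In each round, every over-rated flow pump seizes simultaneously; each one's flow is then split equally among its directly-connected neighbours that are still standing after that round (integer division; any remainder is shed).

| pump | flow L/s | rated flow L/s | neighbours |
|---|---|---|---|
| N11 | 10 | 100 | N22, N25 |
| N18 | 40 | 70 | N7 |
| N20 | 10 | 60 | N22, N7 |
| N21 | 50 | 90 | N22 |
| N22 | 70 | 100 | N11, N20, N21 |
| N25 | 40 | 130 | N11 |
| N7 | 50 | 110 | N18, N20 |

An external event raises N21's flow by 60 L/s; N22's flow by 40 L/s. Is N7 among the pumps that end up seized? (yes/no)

yes

Round 1 — N21 at 110 > 90; N22 at 110 > 100. N21, N22 seize.
  N21 sheds 110 L/s: no online neighbours, lost.
  N22 sheds 110 L/s to N11, N20: 55 each.
    N11: 10+55 = 65 ≤ 100
    N20: 10+55 = 65 > 60
Round 2 — N20 seizes.
  N20 sheds 65 L/s to N7: 65 each.
    N7: 50+65 = 115 > 110
Round 3 — N7 seizes.
  N7 sheds 115 L/s to N18: 115 each.
    N18: 40+115 = 155 > 70
Round 4 — N18 seizes.
  N18 sheds 155 L/s: no online neighbours, lost.
No further seizures.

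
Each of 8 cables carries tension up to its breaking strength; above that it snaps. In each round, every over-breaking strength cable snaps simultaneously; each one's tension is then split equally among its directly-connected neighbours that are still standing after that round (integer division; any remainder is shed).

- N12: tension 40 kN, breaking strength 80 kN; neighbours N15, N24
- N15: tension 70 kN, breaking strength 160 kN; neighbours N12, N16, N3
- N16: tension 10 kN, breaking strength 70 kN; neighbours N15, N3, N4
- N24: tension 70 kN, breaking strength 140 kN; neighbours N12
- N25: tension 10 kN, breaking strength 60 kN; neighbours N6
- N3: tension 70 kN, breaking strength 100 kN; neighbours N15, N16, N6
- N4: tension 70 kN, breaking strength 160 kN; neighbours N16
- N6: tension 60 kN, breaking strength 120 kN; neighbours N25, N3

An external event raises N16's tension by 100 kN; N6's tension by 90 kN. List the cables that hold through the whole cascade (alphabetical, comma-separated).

Round 1 — N16 at 110 > 70; N6 at 150 > 120. N16, N6 snap.
  N16 sheds 110 kN to N15, N3, N4: 36 each (2 lost).
    N15: 70+36 = 106 ≤ 160
    N3: 70+36 = 106 > 100
    N4: 70+36 = 106 ≤ 160
  N6 sheds 150 kN to N25, N3: 75 each.
    N25: 10+75 = 85 > 60
    N3: 106+75 = 181 > 100
Round 2 — N25, N3 snap.
  N25 sheds 85 kN: no online neighbours, lost.
  N3 sheds 181 kN to N15: 181 each.
    N15: 106+181 = 287 > 160
Round 3 — N15 snaps.
  N15 sheds 287 kN to N12: 287 each.
    N12: 40+287 = 327 > 80
Round 4 — N12 snaps.
  N12 sheds 327 kN to N24: 327 each.
    N24: 70+327 = 397 > 140
Round 5 — N24 snaps.
  N24 sheds 397 kN: no online neighbours, lost.
No further breaks.

N4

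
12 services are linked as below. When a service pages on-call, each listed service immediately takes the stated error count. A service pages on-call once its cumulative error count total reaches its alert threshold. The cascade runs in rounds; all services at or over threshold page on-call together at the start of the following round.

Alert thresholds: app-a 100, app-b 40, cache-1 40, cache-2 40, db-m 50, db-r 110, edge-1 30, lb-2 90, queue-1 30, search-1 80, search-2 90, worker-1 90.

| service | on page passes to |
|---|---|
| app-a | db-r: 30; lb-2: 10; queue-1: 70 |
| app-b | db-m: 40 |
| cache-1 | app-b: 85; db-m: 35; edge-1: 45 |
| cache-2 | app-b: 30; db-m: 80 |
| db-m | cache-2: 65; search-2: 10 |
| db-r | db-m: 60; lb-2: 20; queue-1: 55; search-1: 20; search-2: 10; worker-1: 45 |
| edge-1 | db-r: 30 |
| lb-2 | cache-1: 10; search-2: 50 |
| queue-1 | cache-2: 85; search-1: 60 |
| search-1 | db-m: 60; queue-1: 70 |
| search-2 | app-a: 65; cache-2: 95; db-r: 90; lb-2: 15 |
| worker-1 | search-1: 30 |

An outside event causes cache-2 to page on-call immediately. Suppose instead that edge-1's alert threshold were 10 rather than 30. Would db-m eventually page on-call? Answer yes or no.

With edge-1's alert threshold at 10:
Round 1 — cache-2 pages on-call (initial).
  app-b: +30 → 30 < 40
  db-m: +80 → 80 ≥ 50
Round 2 — db-m pages on-call.
  search-2: +10 → 10 < 90
No further pages.

yes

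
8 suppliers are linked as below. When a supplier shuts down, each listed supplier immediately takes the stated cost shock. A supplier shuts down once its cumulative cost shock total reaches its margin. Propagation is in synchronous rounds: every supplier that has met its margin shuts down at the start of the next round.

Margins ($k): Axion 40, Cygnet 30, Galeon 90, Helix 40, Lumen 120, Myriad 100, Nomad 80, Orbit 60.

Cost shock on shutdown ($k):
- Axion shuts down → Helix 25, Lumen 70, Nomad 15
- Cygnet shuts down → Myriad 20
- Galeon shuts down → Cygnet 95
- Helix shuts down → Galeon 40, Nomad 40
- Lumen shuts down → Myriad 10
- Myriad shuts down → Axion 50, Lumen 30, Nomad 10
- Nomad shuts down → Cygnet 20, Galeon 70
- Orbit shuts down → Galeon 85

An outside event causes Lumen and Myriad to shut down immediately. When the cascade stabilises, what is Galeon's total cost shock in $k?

0

Round 1 — Lumen, Myriad shut down (initial).
  Axion: +50 → 50 ≥ 40
  Nomad: +10 → 10 < 80
Round 2 — Axion shuts down.
  Helix: +25 → 25 < 40
  Nomad: +15 → 25 < 80
No further shutdowns.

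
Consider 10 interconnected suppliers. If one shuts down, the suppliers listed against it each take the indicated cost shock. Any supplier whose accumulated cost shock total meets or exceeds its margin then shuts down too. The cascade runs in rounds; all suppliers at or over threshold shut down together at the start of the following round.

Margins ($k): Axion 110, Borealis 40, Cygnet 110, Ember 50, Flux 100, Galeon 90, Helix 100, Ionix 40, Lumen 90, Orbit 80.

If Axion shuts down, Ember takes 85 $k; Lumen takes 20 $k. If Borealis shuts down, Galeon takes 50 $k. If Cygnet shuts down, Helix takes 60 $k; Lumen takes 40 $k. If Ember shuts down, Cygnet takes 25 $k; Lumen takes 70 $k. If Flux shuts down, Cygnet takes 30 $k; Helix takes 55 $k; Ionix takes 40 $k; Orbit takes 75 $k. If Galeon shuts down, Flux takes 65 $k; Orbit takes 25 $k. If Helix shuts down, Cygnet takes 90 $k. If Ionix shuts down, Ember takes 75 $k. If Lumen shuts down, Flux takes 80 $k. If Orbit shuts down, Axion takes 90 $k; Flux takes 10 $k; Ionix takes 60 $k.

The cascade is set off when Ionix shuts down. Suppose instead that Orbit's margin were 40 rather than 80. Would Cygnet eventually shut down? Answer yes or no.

no

With Orbit's margin at 40:
Round 1 — Ionix shuts down (initial).
  Ember: +75 → 75 ≥ 50
Round 2 — Ember shuts down.
  Cygnet: +25 → 25 < 110
  Lumen: +70 → 70 < 90
No further shutdowns.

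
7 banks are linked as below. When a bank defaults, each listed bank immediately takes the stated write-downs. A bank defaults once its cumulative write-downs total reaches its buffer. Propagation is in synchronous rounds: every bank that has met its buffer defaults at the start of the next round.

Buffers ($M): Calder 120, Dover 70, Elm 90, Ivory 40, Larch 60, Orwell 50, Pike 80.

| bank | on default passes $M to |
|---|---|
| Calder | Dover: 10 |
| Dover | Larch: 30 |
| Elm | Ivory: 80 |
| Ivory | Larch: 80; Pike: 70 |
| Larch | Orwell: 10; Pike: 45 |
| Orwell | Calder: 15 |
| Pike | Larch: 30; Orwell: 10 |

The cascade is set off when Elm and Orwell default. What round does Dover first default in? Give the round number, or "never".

Round 1 — Elm, Orwell default (initial).
  Calder: +15 → 15 < 120
  Ivory: +80 → 80 ≥ 40
Round 2 — Ivory defaults.
  Larch: +80 → 80 ≥ 60
  Pike: +70 → 70 < 80
Round 3 — Larch defaults.
  Pike: +45 → 115 ≥ 80
Round 4 — Pike defaults.
No further defaults.

never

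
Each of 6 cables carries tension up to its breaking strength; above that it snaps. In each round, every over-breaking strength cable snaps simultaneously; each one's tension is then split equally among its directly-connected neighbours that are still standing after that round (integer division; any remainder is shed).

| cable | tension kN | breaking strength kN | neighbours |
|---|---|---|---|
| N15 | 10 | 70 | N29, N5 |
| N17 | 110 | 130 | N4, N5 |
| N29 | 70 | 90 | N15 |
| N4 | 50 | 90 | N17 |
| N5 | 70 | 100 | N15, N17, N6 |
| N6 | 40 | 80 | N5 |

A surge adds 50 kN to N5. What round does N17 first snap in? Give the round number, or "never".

2

Round 1 — N5 at 120 > 100. N5 snaps.
  N5 sheds 120 kN to N15, N17, N6: 40 each.
    N15: 10+40 = 50 ≤ 70
    N17: 110+40 = 150 > 130
    N6: 40+40 = 80 ≤ 80
Round 2 — N17 snaps.
  N17 sheds 150 kN to N4: 150 each.
    N4: 50+150 = 200 > 90
Round 3 — N4 snaps.
  N4 sheds 200 kN: no online neighbours, lost.
No further breaks.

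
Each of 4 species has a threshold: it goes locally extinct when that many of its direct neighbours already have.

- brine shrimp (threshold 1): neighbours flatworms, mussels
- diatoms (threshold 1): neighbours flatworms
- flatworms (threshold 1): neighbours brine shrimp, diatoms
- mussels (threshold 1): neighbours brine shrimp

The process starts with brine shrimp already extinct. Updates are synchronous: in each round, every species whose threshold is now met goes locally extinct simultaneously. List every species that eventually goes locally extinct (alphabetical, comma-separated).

brine shrimp, diatoms, flatworms, mussels

Round 1 — brine shrimp goes locally extinct (initial).
Round 2 — checking thresholds:
  flatworms: 1 of 2 neighbours ≥ 1, goes locally extinct.
  mussels: 1 of 1 neighbours ≥ 1, goes locally extinct.
Round 3 — checking thresholds:
  diatoms: 1 of 1 neighbours ≥ 1, goes locally extinct.
Round 4 — no new extinctions; cascade stops.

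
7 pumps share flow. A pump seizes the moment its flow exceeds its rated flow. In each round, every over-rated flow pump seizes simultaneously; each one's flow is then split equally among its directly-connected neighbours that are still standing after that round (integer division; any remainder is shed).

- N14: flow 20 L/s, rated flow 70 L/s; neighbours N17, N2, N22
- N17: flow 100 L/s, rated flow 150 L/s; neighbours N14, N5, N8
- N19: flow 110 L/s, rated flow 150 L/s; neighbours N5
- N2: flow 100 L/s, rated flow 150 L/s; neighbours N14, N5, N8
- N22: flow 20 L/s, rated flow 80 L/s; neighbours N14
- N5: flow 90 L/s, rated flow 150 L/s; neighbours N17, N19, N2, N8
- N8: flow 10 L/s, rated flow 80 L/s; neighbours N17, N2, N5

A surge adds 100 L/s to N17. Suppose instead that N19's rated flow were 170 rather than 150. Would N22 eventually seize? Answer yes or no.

no

With N19's rated flow at 170:
Round 1 — N17 at 200 > 150. N17 seizes.
  N17 sheds 200 L/s to N14, N5, N8: 66 each (2 lost).
    N14: 20+66 = 86 > 70
    N5: 90+66 = 156 > 150
    N8: 10+66 = 76 ≤ 80
Round 2 — N14, N5 seize.
  N14 sheds 86 L/s to N2, N22: 43 each.
    N2: 100+43 = 143 ≤ 150
    N22: 20+43 = 63 ≤ 80
  N5 sheds 156 L/s to N19, N2, N8: 52 each.
    N19: 110+52 = 162 ≤ 170
    N2: 143+52 = 195 > 150
    N8: 76+52 = 128 > 80
Round 3 — N2, N8 seize.
  N2 sheds 195 L/s: no online neighbours, lost.
  N8 sheds 128 L/s: no online neighbours, lost.
No further seizures.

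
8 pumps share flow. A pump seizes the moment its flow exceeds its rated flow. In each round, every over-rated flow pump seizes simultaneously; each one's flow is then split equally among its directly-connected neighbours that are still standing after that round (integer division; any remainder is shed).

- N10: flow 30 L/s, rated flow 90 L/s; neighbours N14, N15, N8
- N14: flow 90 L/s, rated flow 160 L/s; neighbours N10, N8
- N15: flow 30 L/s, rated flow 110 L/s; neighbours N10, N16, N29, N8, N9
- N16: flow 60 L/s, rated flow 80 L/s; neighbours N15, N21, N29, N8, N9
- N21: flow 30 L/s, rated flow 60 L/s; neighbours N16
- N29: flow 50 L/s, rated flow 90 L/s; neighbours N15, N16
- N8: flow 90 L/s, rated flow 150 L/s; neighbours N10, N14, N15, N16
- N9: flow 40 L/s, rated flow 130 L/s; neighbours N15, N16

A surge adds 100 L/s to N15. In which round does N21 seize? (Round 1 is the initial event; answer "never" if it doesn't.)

Round 1 — N15 at 130 > 110. N15 seizes.
  N15 sheds 130 L/s to N10, N16, N29, N8, N9: 26 each.
    N10: 30+26 = 56 ≤ 90
    N16: 60+26 = 86 > 80
    N29: 50+26 = 76 ≤ 90
    N8: 90+26 = 116 ≤ 150
    N9: 40+26 = 66 ≤ 130
Round 2 — N16 seizes.
  N16 sheds 86 L/s to N21, N29, N8, N9: 21 each (2 lost).
    N21: 30+21 = 51 ≤ 60
    N29: 76+21 = 97 > 90
    N8: 116+21 = 137 ≤ 150
    N9: 66+21 = 87 ≤ 130
Round 3 — N29 seizes.
  N29 sheds 97 L/s: no online neighbours, lost.
No further seizures.

never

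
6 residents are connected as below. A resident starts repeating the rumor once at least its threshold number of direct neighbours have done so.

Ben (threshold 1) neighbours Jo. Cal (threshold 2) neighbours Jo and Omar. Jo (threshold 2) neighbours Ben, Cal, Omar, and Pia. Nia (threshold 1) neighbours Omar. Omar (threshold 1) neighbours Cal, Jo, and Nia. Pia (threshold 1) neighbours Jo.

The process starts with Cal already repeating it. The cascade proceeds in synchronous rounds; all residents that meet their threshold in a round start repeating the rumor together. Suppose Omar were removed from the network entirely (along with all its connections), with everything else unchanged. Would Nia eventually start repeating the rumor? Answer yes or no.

no

With Omar removed:
Round 1 — Cal starts repeating the rumor (initial).
Round 2 — no new spreads; cascade stops.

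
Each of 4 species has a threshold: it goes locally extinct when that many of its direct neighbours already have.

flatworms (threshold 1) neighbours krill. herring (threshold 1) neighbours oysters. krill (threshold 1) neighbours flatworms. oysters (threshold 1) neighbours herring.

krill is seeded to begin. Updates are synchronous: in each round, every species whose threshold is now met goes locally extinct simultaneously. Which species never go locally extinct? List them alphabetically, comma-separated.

Round 1 — krill goes locally extinct (initial).
Round 2 — checking thresholds:
  flatworms: 1 of 1 neighbours ≥ 1, goes locally extinct.
Round 3 — no new extinctions; cascade stops.

herring, oysters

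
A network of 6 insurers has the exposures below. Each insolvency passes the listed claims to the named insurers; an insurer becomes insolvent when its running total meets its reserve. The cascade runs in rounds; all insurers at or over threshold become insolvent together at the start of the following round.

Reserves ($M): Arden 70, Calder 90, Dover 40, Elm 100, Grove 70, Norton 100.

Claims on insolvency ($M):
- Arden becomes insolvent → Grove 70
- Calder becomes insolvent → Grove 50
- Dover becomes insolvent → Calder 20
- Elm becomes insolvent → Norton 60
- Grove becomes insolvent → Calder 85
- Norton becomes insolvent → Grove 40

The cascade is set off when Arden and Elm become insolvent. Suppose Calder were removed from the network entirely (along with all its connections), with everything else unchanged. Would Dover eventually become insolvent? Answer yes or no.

no

With Calder removed:
Round 1 — Arden, Elm become insolvent (initial).
  Grove: +70 → 70 ≥ 70
  Norton: +60 → 60 < 100
Round 2 — Grove becomes insolvent.
No further insolvencies.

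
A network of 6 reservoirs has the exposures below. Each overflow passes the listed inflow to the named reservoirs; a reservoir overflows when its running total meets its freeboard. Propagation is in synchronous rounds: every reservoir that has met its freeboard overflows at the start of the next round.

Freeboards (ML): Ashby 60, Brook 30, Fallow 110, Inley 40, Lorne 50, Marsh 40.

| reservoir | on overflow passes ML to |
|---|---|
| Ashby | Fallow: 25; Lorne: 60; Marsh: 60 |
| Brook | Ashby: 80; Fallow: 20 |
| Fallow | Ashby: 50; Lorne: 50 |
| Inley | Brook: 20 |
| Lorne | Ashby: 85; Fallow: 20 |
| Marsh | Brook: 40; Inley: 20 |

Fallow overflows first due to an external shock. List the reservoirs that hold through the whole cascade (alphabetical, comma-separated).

Inley

Round 1 — Fallow overflows (initial).
  Ashby: +50 → 50 < 60
  Lorne: +50 → 50 ≥ 50
Round 2 — Lorne overflows.
  Ashby: +85 → 135 ≥ 60
Round 3 — Ashby overflows.
  Marsh: +60 → 60 ≥ 40
Round 4 — Marsh overflows.
  Brook: +40 → 40 ≥ 30
  Inley: +20 → 20 < 40
Round 5 — Brook overflows.
No further overflows.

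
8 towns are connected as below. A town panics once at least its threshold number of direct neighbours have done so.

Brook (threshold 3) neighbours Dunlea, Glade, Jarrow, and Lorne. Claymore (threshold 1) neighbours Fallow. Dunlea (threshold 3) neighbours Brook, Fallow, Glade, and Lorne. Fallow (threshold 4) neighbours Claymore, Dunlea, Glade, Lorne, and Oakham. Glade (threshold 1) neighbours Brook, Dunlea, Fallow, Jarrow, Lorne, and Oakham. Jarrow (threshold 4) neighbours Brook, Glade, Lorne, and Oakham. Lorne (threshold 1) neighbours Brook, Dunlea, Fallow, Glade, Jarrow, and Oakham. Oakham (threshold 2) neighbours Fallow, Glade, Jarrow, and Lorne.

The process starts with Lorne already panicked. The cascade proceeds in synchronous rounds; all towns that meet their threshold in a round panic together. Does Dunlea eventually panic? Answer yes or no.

no

Round 1 — Lorne panics (initial).
Round 2 — checking thresholds:
  Brook: 1 of 4 neighbours < 3, holds.
  Dunlea: 1 of 4 neighbours < 3, holds.
  Fallow: 1 of 5 neighbours < 4, holds.
  Glade: 1 of 6 neighbours ≥ 1, panics.
  Jarrow: 1 of 4 neighbours < 4, holds.
  Oakham: 1 of 4 neighbours < 2, holds.
Round 3 — checking thresholds:
  Brook: 2 of 4 neighbours < 3, holds.
  Dunlea: 2 of 4 neighbours < 3, holds.
  Fallow: 2 of 5 neighbours < 4, holds.
  Jarrow: 2 of 4 neighbours < 4, holds.
  Oakham: 2 of 4 neighbours ≥ 2, panics.
Round 4 — no new panics; cascade stops.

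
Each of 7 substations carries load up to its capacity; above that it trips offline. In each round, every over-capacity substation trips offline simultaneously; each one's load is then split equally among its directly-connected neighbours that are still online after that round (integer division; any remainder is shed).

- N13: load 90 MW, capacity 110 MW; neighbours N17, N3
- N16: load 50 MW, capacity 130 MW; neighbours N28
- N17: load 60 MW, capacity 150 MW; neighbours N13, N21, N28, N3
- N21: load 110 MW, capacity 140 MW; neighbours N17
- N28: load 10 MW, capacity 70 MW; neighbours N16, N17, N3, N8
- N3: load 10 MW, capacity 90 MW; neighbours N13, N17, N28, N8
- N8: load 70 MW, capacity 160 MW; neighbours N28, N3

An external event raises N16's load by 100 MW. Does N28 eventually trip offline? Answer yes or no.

yes

Round 1 — N16 at 150 > 130. N16 trips offline.
  N16 sheds 150 MW to N28: 150 each.
    N28: 10+150 = 160 > 70
Round 2 — N28 trips offline.
  N28 sheds 160 MW to N17, N3, N8: 53 each (1 lost).
    N17: 60+53 = 113 ≤ 150
    N3: 10+53 = 63 ≤ 90
    N8: 70+53 = 123 ≤ 160
No further trips.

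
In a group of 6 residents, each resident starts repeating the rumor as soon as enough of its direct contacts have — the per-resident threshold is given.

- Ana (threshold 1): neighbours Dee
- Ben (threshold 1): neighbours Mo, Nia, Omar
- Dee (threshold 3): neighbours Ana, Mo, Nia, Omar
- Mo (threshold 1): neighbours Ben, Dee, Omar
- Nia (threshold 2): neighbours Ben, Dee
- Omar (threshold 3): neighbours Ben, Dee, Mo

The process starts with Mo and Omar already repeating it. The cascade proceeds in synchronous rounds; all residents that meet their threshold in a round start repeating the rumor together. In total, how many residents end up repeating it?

3

Round 1 — Mo, Omar start repeating the rumor (initial).
Round 2 — checking thresholds:
  Ben: 2 of 3 neighbours ≥ 1, starts repeating the rumor.
  Dee: 2 of 4 neighbours < 3, not yet.
Round 3 — no new spreads; cascade stops.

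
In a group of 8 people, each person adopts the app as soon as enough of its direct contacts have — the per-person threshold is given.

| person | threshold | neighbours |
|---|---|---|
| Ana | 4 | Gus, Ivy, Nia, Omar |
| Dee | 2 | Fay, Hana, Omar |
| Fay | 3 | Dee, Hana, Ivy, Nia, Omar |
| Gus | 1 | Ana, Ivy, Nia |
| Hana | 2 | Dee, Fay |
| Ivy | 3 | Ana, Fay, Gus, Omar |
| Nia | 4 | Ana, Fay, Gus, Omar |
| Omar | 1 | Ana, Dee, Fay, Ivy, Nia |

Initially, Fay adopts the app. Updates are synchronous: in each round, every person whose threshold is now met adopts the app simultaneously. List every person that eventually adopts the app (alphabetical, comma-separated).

Dee, Fay, Hana, Omar

Round 1 — Fay adopts the app (initial).
Round 2 — checking thresholds:
  Dee: 1 of 3 neighbours < 2, not yet.
  Hana: 1 of 2 neighbours < 2, not yet.
  Ivy: 1 of 4 neighbours < 3, not yet.
  Nia: 1 of 4 neighbours < 4, not yet.
  Omar: 1 of 5 neighbours ≥ 1, adopts the app.
Round 3 — checking thresholds:
  Ana: 1 of 4 neighbours < 4, not yet.
  Dee: 2 of 3 neighbours ≥ 2, adopts the app.
  Hana: 1 of 2 neighbours < 2, not yet.
  Ivy: 2 of 4 neighbours < 3, not yet.
  Nia: 2 of 4 neighbours < 4, not yet.
Round 4 — checking thresholds:
  Ana: 1 of 4 neighbours < 4, not yet.
  Hana: 2 of 2 neighbours ≥ 2, adopts the app.
  Ivy: 2 of 4 neighbours < 3, not yet.
  Nia: 2 of 4 neighbours < 4, not yet.
Round 5 — no new adoptions; cascade stops.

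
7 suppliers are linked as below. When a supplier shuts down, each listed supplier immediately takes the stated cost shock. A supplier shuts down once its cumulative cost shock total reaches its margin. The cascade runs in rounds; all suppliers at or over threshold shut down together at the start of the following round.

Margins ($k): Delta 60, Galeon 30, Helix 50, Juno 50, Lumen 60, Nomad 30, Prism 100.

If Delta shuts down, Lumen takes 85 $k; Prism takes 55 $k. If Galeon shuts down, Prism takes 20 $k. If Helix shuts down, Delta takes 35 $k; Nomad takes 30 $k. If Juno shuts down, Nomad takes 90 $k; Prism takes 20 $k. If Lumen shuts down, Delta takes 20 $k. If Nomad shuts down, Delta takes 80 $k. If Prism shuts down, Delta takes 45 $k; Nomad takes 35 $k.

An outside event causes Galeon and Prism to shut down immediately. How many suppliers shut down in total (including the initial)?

5

Round 1 — Galeon, Prism shut down (initial).
  Delta: +45 → 45 < 60
  Nomad: +35 → 35 ≥ 30
Round 2 — Nomad shuts down.
  Delta: +80 → 125 ≥ 60
Round 3 — Delta shuts down.
  Lumen: +85 → 85 ≥ 60
Round 4 — Lumen shuts down.
No further shutdowns.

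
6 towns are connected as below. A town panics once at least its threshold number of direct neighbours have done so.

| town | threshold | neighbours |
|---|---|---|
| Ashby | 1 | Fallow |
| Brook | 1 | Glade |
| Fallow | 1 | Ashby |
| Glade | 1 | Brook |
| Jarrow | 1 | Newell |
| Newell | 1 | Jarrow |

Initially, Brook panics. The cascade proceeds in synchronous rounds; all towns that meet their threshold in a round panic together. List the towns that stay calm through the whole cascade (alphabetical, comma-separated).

Ashby, Fallow, Jarrow, Newell

Round 1 — Brook panics (initial).
Round 2 — checking thresholds:
  Glade: 1 of 1 neighbours ≥ 1, panics.
Round 3 — no new panics; cascade stops.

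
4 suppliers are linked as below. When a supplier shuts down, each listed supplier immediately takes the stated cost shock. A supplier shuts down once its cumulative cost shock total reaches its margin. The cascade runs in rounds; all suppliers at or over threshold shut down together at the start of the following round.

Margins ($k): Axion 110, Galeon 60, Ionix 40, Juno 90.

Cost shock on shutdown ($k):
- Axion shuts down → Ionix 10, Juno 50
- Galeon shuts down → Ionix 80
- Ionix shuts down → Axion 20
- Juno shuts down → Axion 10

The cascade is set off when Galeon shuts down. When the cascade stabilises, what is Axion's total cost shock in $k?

20

Round 1 — Galeon shuts down (initial).
  Ionix: +80 → 80 ≥ 40
Round 2 — Ionix shuts down.
  Axion: +20 → 20 < 110
No further shutdowns.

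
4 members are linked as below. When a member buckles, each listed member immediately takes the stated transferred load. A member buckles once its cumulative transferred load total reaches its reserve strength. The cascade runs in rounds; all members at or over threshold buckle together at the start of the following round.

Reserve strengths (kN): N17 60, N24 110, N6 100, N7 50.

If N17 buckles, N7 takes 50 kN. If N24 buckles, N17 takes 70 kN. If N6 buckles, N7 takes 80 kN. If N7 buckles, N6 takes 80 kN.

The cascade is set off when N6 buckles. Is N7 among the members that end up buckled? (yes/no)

Round 1 — N6 buckles (initial).
  N7: +80 → 80 ≥ 50
Round 2 — N7 buckles.
No further bucklings.

yes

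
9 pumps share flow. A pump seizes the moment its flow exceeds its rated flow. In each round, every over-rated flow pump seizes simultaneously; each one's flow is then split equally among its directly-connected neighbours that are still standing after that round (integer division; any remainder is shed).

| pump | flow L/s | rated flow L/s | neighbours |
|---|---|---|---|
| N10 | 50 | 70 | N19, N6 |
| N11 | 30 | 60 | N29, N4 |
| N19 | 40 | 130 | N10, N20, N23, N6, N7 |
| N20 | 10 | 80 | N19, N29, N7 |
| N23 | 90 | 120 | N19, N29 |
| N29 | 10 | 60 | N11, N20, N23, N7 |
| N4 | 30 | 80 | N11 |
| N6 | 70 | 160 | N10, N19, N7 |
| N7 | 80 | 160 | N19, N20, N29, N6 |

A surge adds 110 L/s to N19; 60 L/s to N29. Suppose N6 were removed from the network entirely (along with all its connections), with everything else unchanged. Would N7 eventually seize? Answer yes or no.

no

With N6 removed:
Round 1 — N19 at 150 > 130; N29 at 70 > 60. N19, N29 seize.
  N19 sheds 150 L/s to N10, N20, N23, N7: 37 each (2 lost).
    N10: 50+37 = 87 > 70
    N20: 10+37 = 47 ≤ 80
    N23: 90+37 = 127 > 120
    N7: 80+37 = 117 ≤ 160
  N29 sheds 70 L/s to N11, N20, N23, N7: 17 each (2 lost).
    N11: 30+17 = 47 ≤ 60
    N20: 47+17 = 64 ≤ 80
    N23: 127+17 = 144 > 120
    N7: 117+17 = 134 ≤ 160
Round 2 — N10, N23 seize.
  N10 sheds 87 L/s: no online neighbours, lost.
  N23 sheds 144 L/s: no online neighbours, lost.
No further seizures.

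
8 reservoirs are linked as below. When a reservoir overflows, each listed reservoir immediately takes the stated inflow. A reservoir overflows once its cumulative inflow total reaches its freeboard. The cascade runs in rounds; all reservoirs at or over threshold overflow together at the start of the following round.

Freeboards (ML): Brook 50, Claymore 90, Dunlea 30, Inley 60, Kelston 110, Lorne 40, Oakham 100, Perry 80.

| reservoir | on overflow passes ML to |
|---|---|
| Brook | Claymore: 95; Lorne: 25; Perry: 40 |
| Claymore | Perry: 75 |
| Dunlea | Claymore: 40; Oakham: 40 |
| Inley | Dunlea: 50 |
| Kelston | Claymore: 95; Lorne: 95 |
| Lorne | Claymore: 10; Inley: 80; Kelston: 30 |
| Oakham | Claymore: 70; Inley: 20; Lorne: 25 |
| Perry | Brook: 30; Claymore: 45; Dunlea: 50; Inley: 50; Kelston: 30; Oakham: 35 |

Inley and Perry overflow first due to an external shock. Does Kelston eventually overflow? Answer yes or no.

Round 1 — Inley, Perry overflow (initial).
  Brook: +30 → 30 < 50
  Claymore: +45 → 45 < 90
  Dunlea: +50+50 → 100 ≥ 30
  Kelston: +30 → 30 < 110
  Oakham: +35 → 35 < 100
Round 2 — Dunlea overflows.
  Claymore: +40 → 85 < 90
  Oakham: +40 → 75 < 100
No further overflows.

no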